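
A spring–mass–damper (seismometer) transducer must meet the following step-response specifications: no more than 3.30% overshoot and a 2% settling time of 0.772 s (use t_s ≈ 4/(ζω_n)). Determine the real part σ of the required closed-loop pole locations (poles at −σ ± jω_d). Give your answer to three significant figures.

σ ≈ 5.18

The settling-time spec alone fixes σ = ζω_n = 4/t_s = 4/0.772 = 5.18.
(Overshoot then fixes ζ = 0.736 and hence ω_d = σ·√(1−ζ²)/ζ = 4.77 rad/s.)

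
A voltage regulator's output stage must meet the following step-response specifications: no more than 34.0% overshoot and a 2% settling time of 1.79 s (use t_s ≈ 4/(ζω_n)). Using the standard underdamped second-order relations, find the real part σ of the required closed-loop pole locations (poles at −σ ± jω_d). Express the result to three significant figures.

σ ≈ 2.23

The settling-time spec alone fixes σ = ζω_n = 4/t_s = 4/1.79 = 2.23.
(Overshoot then fixes ζ = 0.325 and hence ω_d = σ·√(1−ζ²)/ζ = 6.51 rad/s.)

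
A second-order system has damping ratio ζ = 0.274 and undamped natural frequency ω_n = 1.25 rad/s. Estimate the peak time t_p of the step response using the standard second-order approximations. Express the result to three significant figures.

t_p ≈ 2.61 s

The damped frequency is ω_d = ω_n√(1−ζ²) = 1.25·√(1−0.0751) = 1.20 rad/s.
Peak time t_p = π/ω_d = π/1.20 = 2.61 s.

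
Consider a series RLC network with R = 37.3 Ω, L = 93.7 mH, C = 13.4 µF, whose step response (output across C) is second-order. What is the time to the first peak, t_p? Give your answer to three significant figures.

For a series RLC circuit (capacitor voltage as output), ω_n = 1/√(LC) = 1/√(93.7 mH · 13.4 µF) = 892 rad/s.
ζ = (R/2)·√(C/L) = (37.3/2)·√(13.4 µF/93.7 mH) = 0.223.
ω_d = 892·√(1 − 0.223²) = 870 rad/s. t_p = π/ω_d = 0.00361 s.

t_p ≈ 0.00361 s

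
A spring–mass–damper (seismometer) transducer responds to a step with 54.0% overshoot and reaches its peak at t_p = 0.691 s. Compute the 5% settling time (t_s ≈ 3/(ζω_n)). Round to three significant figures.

t_s ≈ 3.36 s

From the overshoot, ζ = −ln(OS)/√(π²+ln²(OS)) = 0.192.
From t_p = π/ω_d, ω_d = π/0.691 = 4.55 rad/s, so ω_n = ω_d/√(1−ζ²) = 4.63 rad/s.
t_s ≈ 3/(ζω_n) = 3/(0.192·4.63) = 3.36 s.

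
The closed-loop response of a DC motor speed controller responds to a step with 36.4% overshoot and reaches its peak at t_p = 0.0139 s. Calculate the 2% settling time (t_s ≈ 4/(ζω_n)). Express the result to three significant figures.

t_s ≈ 0.0550 s

The overshoot fixes ζ = −ln(OS)/√(π²+ln²(OS)) = 0.306.
From t_p = π/ω_d, ω_d = π/0.0139 = 226 rad/s, so ω_n = ω_d/√(1−ζ²) = 237 rad/s.
t_s ≈ 4/(ζω_n) = 4/(0.306·237) = 0.0550 s.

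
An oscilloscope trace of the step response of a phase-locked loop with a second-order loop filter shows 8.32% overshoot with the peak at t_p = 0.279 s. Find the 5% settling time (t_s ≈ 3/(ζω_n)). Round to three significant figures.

ζ from %OS: ζ = |ln 0.0832|/√(π²+ln²0.0832) = 0.621.
t_p = π/ω_d ⇒ ω_d = 11.3 rad/s; then ω_n = ω_d/√(1−ζ²) = 14.4 rad/s.
t_s ≈ 3/(ζω_n) = 3/(0.621·14.4) = 0.337 s.

t_s ≈ 0.337 s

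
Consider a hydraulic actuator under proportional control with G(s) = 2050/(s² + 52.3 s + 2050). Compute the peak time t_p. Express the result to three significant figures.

t_p ≈ 0.0850 s

ω_n = √2050 = 45.3 rad/s; ζ = 52.3/(2·45.3) = 0.578.
The damped frequency ω_d = ω_n√(1−ζ²) = 37.0 rad/s. Then t_p = π/ω_d = 0.0850 s.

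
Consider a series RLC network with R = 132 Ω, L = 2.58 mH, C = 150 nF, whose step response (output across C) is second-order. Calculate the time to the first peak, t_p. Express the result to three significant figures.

For a series RLC circuit (capacitor voltage as output), ω_n = 1/√(LC) = 1/√(2.58 mH · 150 nF) = 50800 rad/s.
ζ = (R/2)·√(C/L) = (132/2)·√(150 nF/2.58 mH) = 0.503.
ω_d = 50800·√(1 − 0.503²) = 43900 rad/s. t_p = π/ω_d = 0.0000715 s.

t_p ≈ 0.0000715 s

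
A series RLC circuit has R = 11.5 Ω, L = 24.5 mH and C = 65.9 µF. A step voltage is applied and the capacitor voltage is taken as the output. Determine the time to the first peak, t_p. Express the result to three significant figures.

t_p ≈ 0.00418 s

For a series RLC circuit (capacitor voltage as output), ω_n = 1/√(LC) = 1/√(24.5 mH · 65.9 µF) = 787 rad/s.
ζ = (R/2)·√(C/L) = (11.5/2)·√(65.9 µF/24.5 mH) = 0.298.
ω_d = 787·√(1 − 0.298²) = 751 rad/s. t_p = π/ω_d = 0.00418 s.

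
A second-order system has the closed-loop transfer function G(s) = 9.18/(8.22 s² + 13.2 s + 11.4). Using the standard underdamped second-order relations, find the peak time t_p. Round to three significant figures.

t_p ≈ 3.65 s

Dividing through by 8.22: denominator becomes s² + 1.606 s + 1.387.
So ω_n = √1.387 = 1.18 rad/s and ζ = 1.606/(2·1.18) = 0.682.
The damped frequency ω_d = ω_n√(1−ζ²) = 0.861 rad/s. t_p = π/ω_d = 3.65 s.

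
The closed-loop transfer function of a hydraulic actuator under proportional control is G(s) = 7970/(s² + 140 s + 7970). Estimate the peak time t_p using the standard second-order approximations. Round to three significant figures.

Comparing the denominator to s² + 2ζω_n s + ω_n²: ω_n = √7970 = 89.3 rad/s, and 2ζω_n = 140 so ζ = 140/(2·89.3) = 0.784.
The damped frequency ω_d = ω_n√(1−ζ²) = 55.4 rad/s. Then t_p = π/ω_d = 0.0567 s.

t_p ≈ 0.0567 s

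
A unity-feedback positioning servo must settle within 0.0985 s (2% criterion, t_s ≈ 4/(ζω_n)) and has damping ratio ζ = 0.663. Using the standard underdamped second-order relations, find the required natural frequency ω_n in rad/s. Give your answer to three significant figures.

ω_n ≈ 61.3 rad/s

Rearranging t_s ≈ 4/(ζω_n) gives ω_n = 4/(ζ·t_s) = 4/(0.663 × 0.0985) = 61.3 rad/s.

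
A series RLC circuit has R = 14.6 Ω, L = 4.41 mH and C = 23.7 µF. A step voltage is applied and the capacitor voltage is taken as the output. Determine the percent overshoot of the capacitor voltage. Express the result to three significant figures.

For a series RLC circuit (capacitor voltage as output), ω_n = 1/√(LC) = 1/√(4.41 mH · 23.7 µF) = 3090 rad/s.
ζ = (R/2)·√(C/L) = (14.6/2)·√(23.7 µF/4.41 mH) = 0.535.
Overshoot: exp(−π·0.535/√(1−0.535²)) = 0.137, i.e. 13.7%.

%OS ≈ 13.7%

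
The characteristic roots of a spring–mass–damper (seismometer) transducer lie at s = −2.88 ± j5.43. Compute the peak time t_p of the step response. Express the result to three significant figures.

t_p ≈ 0.579 s

t_p = π/ω_d with ω_d = 5.43 (the imaginary part), so t_p = 0.579 s.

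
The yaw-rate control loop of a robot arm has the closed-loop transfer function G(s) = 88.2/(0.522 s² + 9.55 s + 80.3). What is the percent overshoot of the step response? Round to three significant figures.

%OS ≈ 3.24%

Dividing through by 0.522: denominator becomes s² + 18.30 s + 153.8.
So ω_n = √153.8 = 12.4 rad/s and ζ = 18.30/(2·12.4) = 0.738.
Overshoot: exp(−π·0.738/√(1−0.738²)) = 0.0324, i.e. 3.24%.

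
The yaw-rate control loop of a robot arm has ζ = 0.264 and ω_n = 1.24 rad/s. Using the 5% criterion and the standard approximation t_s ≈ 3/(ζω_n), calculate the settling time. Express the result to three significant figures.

t_s ≈ 9.16 s

t_s ≈ 3/(ζω_n) = 3/(0.264 × 1.24) = 9.16 s.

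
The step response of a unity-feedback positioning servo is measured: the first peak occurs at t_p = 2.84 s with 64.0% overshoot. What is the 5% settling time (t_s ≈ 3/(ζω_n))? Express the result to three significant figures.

t_s ≈ 19.1 s

The overshoot fixes ζ = −ln(OS)/√(π²+ln²(OS)) = 0.141.
t_p = π/ω_d ⇒ ω_d = 1.11 rad/s; then ω_n = ω_d/√(1−ζ²) = 1.12 rad/s.
t_s ≈ 3/(ζω_n) = 3/(0.141·1.12) = 19.1 s.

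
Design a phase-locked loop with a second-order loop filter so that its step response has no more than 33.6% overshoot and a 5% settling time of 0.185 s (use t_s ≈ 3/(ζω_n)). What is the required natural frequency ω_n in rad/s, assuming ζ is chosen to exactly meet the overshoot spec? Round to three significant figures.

Inverting the overshoot relation: ζ = |ln 0.336|/√(π² + ln²0.336) = 0.328.
From t_s ≈ 3/(ζω_n): ω_n = 3/(ζ·t_s) = 3/(0.328·0.185) = 49.4 rad/s.

ω_n ≈ 49.4 rad/s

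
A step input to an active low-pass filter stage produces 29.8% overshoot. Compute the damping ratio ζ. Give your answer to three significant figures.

ζ ≈ 0.360

ζ = −ln(OS)/√(π² + (ln OS)²). With OS = 0.298, ln OS = −1.211 and ζ = 1.211/3.367 = 0.360.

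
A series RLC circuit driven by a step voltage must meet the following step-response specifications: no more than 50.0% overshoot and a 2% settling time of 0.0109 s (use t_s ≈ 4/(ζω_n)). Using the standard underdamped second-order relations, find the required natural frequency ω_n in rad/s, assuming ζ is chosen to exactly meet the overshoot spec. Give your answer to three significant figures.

ω_n ≈ 1700 rad/s

From %OS = 100·exp(−πζ/√(1−ζ²)), invert to get ζ = −ln(OS)/√(π² + ln²(OS)) with OS = 0.500.
−ln 0.500 = 0.6931, so ζ = 0.6931/√(π² + 0.4805) = 0.215.
Then ω_n = 4/(ζ t_s) = 4/(0.215 × 0.0109) = 1700 rad/s.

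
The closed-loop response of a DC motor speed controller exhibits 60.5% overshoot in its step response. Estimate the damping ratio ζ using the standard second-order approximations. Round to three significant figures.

From %OS = 100·exp(−πζ/√(1−ζ²)), invert to get ζ = −ln(OS)/√(π² + ln²(OS)) with OS = 0.605.
−ln 0.605 = 0.5025, so ζ = 0.5025/√(π² + 0.2525) = 0.158.

ζ ≈ 0.158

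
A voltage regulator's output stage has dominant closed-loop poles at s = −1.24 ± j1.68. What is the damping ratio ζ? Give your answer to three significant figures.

With σ = 1.24, ω_d = 1.68: ω_n = √(σ²+ω_d²) = 2.09 rad/s, ζ = σ/ω_n = 0.594.

ζ ≈ 0.594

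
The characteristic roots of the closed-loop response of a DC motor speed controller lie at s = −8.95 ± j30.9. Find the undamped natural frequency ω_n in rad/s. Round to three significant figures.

ω_n ≈ 32.2 rad/s

With σ = 8.95, ω_d = 30.9: ω_n = √(σ²+ω_d²) = 32.2 rad/s, ζ = σ/ω_n = 0.278.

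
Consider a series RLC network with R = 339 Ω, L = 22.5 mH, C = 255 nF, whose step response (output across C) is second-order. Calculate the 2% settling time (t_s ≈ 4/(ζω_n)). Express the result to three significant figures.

For a series RLC circuit (capacitor voltage as output), ω_n = 1/√(LC) = 1/√(22.5 mH · 255 nF) = 13200 rad/s.
ζ = (R/2)·√(C/L) = (339/2)·√(255 nF/22.5 mH) = 0.571.
t_s ≈ 4/(ζω_n) = 0.000531 s.

t_s ≈ 0.000531 s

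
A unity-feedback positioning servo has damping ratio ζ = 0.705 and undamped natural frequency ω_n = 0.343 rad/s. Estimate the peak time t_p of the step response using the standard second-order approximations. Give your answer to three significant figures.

The damped frequency is ω_d = ω_n√(1−ζ²) = 0.343·√(1−0.497) = 0.243 rad/s.
Peak time t_p = π/ω_d = π/0.243 = 12.9 s.

t_p ≈ 12.9 s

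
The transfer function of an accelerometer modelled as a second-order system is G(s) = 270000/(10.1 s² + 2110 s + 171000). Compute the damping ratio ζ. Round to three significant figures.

Dividing through by 10.1: denominator becomes s² + 208.9 s + 16930.
So ω_n = √16930 = 130 rad/s and ζ = 208.9/(2·130) = 0.803.

ζ ≈ 0.803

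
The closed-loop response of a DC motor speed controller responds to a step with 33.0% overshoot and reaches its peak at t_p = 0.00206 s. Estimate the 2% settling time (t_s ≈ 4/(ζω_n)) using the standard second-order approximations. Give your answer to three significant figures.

From the overshoot, ζ = −ln(OS)/√(π²+ln²(OS)) = 0.333.
From t_p = π/ω_d, ω_d = π/0.00206 = 1530 rad/s, so ω_n = ω_d/√(1−ζ²) = 1620 rad/s.
t_s ≈ 4/(ζω_n) = 4/(0.333·1620) = 0.00743 s.

t_s ≈ 0.00743 s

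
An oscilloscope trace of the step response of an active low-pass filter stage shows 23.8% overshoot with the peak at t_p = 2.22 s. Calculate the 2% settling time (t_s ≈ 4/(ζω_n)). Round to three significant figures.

t_s ≈ 6.19 s

From the overshoot, ζ = −ln(OS)/√(π²+ln²(OS)) = 0.416.
t_p = π/ω_d ⇒ ω_d = 1.42 rad/s; then ω_n = ω_d/√(1−ζ²) = 1.56 rad/s.
t_s ≈ 4/(ζω_n) = 4/(0.416·1.56) = 6.19 s.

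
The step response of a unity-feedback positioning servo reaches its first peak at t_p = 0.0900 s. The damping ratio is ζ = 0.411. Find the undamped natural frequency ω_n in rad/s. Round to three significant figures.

Peak time t_p = π/ω_d, so ω_d = π/t_p = π/0.0900 = 34.9 rad/s.
ω_n = ω_d/√(1−ζ²) = 34.9/√0.831 = 38.3 rad/s.

ω_n ≈ 38.3 rad/s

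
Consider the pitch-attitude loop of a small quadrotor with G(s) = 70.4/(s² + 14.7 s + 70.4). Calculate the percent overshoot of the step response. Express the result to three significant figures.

ω_n = √70.4 = 8.39 rad/s; ζ = 14.7/(2·8.39) = 0.876.
%OS = 100 e^{−πζ/√(1−ζ²)} with ζ = 0.876 gives 0.333%.

%OS ≈ 0.333%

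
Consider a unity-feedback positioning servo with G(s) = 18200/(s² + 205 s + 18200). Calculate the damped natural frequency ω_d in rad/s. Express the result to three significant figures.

ω_n = √18200 = 135 rad/s; ζ = 205/(2·135) = 0.760.
The damped frequency ω_d = ω_n√(1−ζ²) = 87.7 rad/s.

ω_d ≈ 87.7 rad/s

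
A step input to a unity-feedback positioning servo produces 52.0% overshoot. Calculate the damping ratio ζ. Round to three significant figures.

ζ ≈ 0.204

From %OS = 100·exp(−πζ/√(1−ζ²)), invert to get ζ = −ln(OS)/√(π² + ln²(OS)) with OS = 0.520.
−ln 0.520 = 0.6539, so ζ = 0.6539/√(π² + 0.4276) = 0.204.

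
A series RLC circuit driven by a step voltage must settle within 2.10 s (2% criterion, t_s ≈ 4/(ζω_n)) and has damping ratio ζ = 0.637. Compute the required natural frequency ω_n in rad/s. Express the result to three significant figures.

Rearranging t_s ≈ 4/(ζω_n) gives ω_n = 4/(ζ·t_s) = 4/(0.637 × 2.10) = 2.99 rad/s.

ω_n ≈ 2.99 rad/s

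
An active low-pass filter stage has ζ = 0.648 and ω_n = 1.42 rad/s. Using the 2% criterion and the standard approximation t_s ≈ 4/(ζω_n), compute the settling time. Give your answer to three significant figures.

t_s ≈ 4.35 s

t_s ≈ 4/(ζω_n) = 4/(0.648 × 1.42) = 4.35 s.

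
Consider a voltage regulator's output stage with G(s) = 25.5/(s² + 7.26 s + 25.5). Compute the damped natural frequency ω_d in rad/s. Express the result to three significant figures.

ω_n = √25.5 = 5.05 rad/s; ζ = 7.26/(2·5.05) = 0.719.
The damped frequency ω_d = ω_n√(1−ζ²) = 3.51 rad/s.

ω_d ≈ 3.51 rad/s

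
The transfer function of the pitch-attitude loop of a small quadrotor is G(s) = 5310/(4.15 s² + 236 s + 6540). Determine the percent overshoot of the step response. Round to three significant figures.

Dividing through by 4.15: denominator becomes s² + 56.87 s + 1576.
So ω_n = √1576 = 39.7 rad/s and ζ = 56.87/(2·39.7) = 0.716.
Overshoot: exp(−π·0.716/√(1−0.716²)) = 0.0398, i.e. 3.98%.

%OS ≈ 3.98%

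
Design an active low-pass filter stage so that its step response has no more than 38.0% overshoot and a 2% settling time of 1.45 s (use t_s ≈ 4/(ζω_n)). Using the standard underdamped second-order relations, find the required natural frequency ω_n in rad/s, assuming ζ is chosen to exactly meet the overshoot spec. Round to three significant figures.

ω_n ≈ 9.37 rad/s

ζ = −ln(OS)/√(π² + (ln OS)²). With OS = 0.380, ln OS = −0.9676 and ζ = 0.9676/3.287 = 0.294.
Then ω_n = 4/(ζ t_s) = 4/(0.294 × 1.45) = 9.37 rad/s.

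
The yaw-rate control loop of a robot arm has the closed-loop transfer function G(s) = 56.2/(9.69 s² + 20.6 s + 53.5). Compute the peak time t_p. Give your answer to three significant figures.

t_p ≈ 1.50 s

Dividing through by 9.69: denominator becomes s² + 2.126 s + 5.521.
So ω_n = √5.521 = 2.35 rad/s and ζ = 2.126/(2·2.35) = 0.452.
ω_d = 2.35·√(1 − 0.452²) = 2.10 rad/s. t_p = π/ω_d = 1.50 s.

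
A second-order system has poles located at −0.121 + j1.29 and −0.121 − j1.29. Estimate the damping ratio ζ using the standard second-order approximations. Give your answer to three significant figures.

|pole| = ω_n = √(0.121² + 1.29²) = 1.30 rad/s; ζ = cos θ = σ/ω_n = 0.0934.

ζ ≈ 0.0934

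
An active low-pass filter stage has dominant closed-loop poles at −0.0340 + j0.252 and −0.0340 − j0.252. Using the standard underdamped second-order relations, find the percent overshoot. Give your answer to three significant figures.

With σ = 0.0340, ω_d = 0.252: ω_n = √(σ²+ω_d²) = 0.254 rad/s, ζ = σ/ω_n = 0.134.
%OS = 100 e^{−πζ/√(1−ζ²)} with ζ = 0.134 gives 65.5%.

%OS ≈ 65.5%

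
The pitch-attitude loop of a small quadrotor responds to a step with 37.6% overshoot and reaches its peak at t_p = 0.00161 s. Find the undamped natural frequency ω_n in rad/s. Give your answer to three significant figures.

ζ from %OS: ζ = |ln 0.376|/√(π²+ln²0.376) = 0.297.
t_p = π/ω_d ⇒ ω_d = 1950 rad/s; then ω_n = ω_d/√(1−ζ²) = 2040 rad/s.

ω_n ≈ 2040 rad/s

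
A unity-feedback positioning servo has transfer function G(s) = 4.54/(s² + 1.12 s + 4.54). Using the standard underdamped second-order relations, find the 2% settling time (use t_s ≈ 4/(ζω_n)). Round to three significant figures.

Comparing the denominator to s² + 2ζω_n s + ω_n²: ω_n = √4.54 = 2.13 rad/s, and 2ζω_n = 1.12 so ζ = 1.12/(2·2.13) = 0.263.
t_s ≈ 4/(ζω_n) = 4/(0.263·2.13) = 7.14 s.

t_s ≈ 7.14 s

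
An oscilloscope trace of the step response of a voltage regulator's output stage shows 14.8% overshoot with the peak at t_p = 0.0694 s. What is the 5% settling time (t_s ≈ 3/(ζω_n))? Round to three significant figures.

t_s ≈ 0.109 s

From the overshoot, ζ = −ln(OS)/√(π²+ln²(OS)) = 0.520.
From t_p = π/ω_d, ω_d = π/0.0694 = 45.3 rad/s, so ω_n = ω_d/√(1−ζ²) = 53.0 rad/s.
t_s ≈ 3/(ζω_n) = 3/(0.520·53.0) = 0.109 s.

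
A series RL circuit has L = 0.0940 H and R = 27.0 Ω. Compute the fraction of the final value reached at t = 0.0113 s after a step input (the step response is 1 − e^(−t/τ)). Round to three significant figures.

τ = L/R = 0.0940/27.0 = 0.00348 s.
y(t)/y_∞ = 1 − e^(−t/τ) = 1 − e^(−0.0113/0.00348) = 1 − e^(−3.25) = 0.961.

y/y_∞ ≈ 0.961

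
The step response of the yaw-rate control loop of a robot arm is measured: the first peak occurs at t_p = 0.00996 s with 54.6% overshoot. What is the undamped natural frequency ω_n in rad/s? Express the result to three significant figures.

The overshoot fixes ζ = −ln(OS)/√(π²+ln²(OS)) = 0.189.
From t_p = π/ω_d, ω_d = π/0.00996 = 315 rad/s, so ω_n = ω_d/√(1−ζ²) = 321 rad/s.

ω_n ≈ 321 rad/s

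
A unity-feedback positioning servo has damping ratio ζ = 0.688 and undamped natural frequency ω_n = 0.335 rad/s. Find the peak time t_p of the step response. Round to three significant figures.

t_p ≈ 12.9 s

The damped frequency is ω_d = ω_n√(1−ζ²) = 0.335·√(1−0.473) = 0.243 rad/s.
Peak time t_p = π/ω_d = π/0.243 = 12.9 s.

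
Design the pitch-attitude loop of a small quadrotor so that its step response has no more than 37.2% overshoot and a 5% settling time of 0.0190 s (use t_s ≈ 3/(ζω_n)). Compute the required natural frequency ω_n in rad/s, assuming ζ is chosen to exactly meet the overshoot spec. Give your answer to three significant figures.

Inverting the overshoot relation: ζ = |ln 0.372|/√(π² + ln²0.372) = 0.300.
From t_s ≈ 3/(ζω_n): ω_n = 3/(ζ·t_s) = 3/(0.300·0.0190) = 526 rad/s.

ω_n ≈ 526 rad/s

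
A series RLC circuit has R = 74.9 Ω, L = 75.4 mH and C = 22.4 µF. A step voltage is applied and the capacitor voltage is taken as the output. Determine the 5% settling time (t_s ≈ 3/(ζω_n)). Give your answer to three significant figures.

For a series RLC circuit (capacitor voltage as output), ω_n = 1/√(LC) = 1/√(75.4 mH · 22.4 µF) = 769 rad/s.
ζ = (R/2)·√(C/L) = (74.9/2)·√(22.4 µF/75.4 mH) = 0.645.
t_s ≈ 3/(ζω_n) = 0.00604 s.

t_s ≈ 0.00604 s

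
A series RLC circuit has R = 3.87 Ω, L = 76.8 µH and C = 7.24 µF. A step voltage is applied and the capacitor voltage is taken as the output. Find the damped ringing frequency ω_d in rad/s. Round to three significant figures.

For a series RLC circuit (capacitor voltage as output), ω_n = 1/√(LC) = 1/√(76.8 µH · 7.24 µF) = 42400 rad/s.
ζ = (R/2)·√(C/L) = (3.87/2)·√(7.24 µF/76.8 µH) = 0.594.
ω_d = ω_n√(1−ζ²) = 34100 rad/s.

ω_d ≈ 34100 rad/s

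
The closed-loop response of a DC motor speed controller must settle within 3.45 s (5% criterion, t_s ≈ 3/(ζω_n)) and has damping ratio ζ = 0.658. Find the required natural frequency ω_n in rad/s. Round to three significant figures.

Rearranging t_s ≈ 3/(ζω_n) gives ω_n = 3/(ζ·t_s) = 3/(0.658 × 3.45) = 1.32 rad/s.

ω_n ≈ 1.32 rad/s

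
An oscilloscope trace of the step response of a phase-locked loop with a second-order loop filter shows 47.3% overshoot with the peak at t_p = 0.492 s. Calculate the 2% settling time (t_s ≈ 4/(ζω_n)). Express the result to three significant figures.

From the overshoot, ζ = −ln(OS)/√(π²+ln²(OS)) = 0.232.
t_p = π/ω_d ⇒ ω_d = 6.39 rad/s; then ω_n = ω_d/√(1−ζ²) = 6.56 rad/s.
t_s ≈ 4/(ζω_n) = 4/(0.232·6.56) = 2.63 s.

t_s ≈ 2.63 s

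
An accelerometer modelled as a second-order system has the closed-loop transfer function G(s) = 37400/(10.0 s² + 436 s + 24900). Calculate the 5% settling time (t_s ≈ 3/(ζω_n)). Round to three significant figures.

t_s ≈ 0.138 s

Dividing through by 10.0: denominator becomes s² + 43.60 s + 2490.
So ω_n = √2490 = 49.9 rad/s and ζ = 43.60/(2·49.9) = 0.437.
t_s ≈ 3/(ζω_n) = 0.138 s.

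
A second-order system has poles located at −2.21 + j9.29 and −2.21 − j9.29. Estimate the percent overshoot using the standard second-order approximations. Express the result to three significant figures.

With σ = 2.21, ω_d = 9.29: ω_n = √(σ²+ω_d²) = 9.55 rad/s, ζ = σ/ω_n = 0.231.
Overshoot: exp(−π·0.231/√(1−0.231²)) = 0.474, i.e. 47.4%.

%OS ≈ 47.4%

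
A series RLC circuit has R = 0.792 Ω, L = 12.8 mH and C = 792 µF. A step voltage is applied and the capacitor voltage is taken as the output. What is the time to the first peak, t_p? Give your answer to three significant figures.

For a series RLC circuit (capacitor voltage as output), ω_n = 1/√(LC) = 1/√(12.8 mH · 792 µF) = 314 rad/s.
ζ = (R/2)·√(C/L) = (0.792/2)·√(792 µF/12.8 mH) = 0.0985.
ω_d = 314·√(1 − 0.0985²) = 313 rad/s. t_p = π/ω_d = 0.0101 s.

t_p ≈ 0.0101 s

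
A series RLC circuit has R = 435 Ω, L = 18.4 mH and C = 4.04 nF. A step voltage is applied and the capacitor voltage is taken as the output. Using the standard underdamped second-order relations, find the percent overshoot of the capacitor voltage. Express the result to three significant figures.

For a series RLC circuit (capacitor voltage as output), ω_n = 1/√(LC) = 1/√(18.4 mH · 4.04 nF) = 116000 rad/s.
ζ = (R/2)·√(C/L) = (435/2)·√(4.04 nF/18.4 mH) = 0.102.
%OS = 100·exp(−πζ/√(1−ζ²)) = 72.5%.

%OS ≈ 72.5%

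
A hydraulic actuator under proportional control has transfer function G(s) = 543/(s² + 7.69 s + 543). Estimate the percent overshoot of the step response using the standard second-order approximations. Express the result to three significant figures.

Matching coefficients with s² + 2ζω_n s + ω_n² gives ω_n² = 543 ⇒ ω_n = 23.3 rad/s, and ζ = 7.69/(2ω_n) = 0.165.
Overshoot: exp(−π·0.165/√(1−0.165²)) = 0.591, i.e. 59.1%.

%OS ≈ 59.1%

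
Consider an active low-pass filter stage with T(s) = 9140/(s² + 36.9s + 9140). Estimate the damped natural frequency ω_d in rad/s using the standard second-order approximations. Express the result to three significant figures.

ω_d ≈ 93.8 rad/s

Matching coefficients with s² + 2ζω_n s + ω_n² gives ω_n² = 9140 ⇒ ω_n = 95.6 rad/s, and ζ = 36.9/(2ω_n) = 0.193.
The damped frequency ω_d = ω_n√(1−ζ²) = 93.8 rad/s.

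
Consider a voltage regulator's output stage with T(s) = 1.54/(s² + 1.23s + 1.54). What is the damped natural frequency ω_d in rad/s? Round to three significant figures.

ω_d ≈ 1.08 rad/s

Matching coefficients with s² + 2ζω_n s + ω_n² gives ω_n² = 1.54 ⇒ ω_n = 1.24 rad/s, and ζ = 1.23/(2ω_n) = 0.496.
ω_d = 1.24·√(1 − 0.496²) = 1.08 rad/s.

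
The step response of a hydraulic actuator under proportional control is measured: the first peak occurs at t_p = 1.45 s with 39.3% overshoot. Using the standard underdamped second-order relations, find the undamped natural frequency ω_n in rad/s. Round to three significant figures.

ζ from %OS: ζ = |ln 0.393|/√(π²+ln²0.393) = 0.285.
t_p = π/ω_d ⇒ ω_d = 2.17 rad/s; then ω_n = ω_d/√(1−ζ²) = 2.26 rad/s.

ω_n ≈ 2.26 rad/s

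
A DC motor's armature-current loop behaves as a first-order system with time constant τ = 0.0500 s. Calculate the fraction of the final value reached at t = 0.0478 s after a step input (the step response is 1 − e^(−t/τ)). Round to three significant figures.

y(t)/y_∞ = 1 − e^(−t/τ) = 1 − e^(−0.0478/0.0500) = 1 − e^(−0.956) = 0.616.

y/y_∞ ≈ 0.616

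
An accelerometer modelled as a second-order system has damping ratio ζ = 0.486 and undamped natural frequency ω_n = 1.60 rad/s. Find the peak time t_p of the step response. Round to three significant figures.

t_p ≈ 2.25 s

The damped frequency is ω_d = ω_n√(1−ζ²) = 1.60·√(1−0.236) = 1.40 rad/s.
Peak time t_p = π/ω_d = π/1.40 = 2.25 s.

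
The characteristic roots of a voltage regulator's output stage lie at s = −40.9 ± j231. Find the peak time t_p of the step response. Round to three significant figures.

t_p = π/ω_d with ω_d = 231 (the imaginary part), so t_p = 0.0136 s.

t_p ≈ 0.0136 s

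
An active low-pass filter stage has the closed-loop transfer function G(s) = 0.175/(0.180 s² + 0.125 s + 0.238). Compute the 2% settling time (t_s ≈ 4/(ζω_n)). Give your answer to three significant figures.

Dividing through by 0.180: denominator becomes s² + 0.6944 s + 1.322.
So ω_n = √1.322 = 1.15 rad/s and ζ = 0.6944/(2·1.15) = 0.302.
t_s ≈ 4/(ζω_n) = 11.5 s.

t_s ≈ 11.5 s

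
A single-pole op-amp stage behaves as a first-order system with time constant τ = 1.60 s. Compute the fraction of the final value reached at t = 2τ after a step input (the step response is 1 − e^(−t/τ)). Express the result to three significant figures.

y(t)/y_∞ = 1 − e^(−t/τ) = 1 − e^(−2) = 1 − e^(−2.00) = 0.865.

y/y_∞ ≈ 0.865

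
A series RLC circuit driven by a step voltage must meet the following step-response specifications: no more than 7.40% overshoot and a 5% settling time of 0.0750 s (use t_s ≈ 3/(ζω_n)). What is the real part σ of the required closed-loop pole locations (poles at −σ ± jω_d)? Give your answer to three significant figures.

The settling-time spec alone fixes σ = ζω_n = 3/t_s = 3/0.0750 = 40.0.
(Overshoot then fixes ζ = 0.638 and hence ω_d = σ·√(1−ζ²)/ζ = 48.3 rad/s.)

σ ≈ 40.0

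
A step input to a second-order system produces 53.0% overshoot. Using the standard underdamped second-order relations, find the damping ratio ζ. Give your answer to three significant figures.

From %OS = 100·exp(−πζ/√(1−ζ²)), invert to get ζ = −ln(OS)/√(π² + ln²(OS)) with OS = 0.530.
−ln 0.530 = 0.6349, so ζ = 0.6349/√(π² + 0.4031) = 0.198.

ζ ≈ 0.198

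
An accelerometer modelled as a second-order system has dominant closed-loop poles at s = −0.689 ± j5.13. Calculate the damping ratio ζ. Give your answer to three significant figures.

ζ ≈ 0.133

|pole| = ω_n = √(0.689² + 5.13²) = 5.18 rad/s; ζ = cos θ = σ/ω_n = 0.133.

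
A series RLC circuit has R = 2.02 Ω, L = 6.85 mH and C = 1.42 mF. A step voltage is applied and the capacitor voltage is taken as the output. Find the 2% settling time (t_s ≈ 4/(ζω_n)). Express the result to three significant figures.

t_s ≈ 0.0271 s

For a series RLC circuit (capacitor voltage as output), ω_n = 1/√(LC) = 1/√(6.85 mH · 1.42 mF) = 321 rad/s.
ζ = (R/2)·√(C/L) = (2.02/2)·√(1.42 mF/6.85 mH) = 0.460.
t_s ≈ 4/(ζω_n) = 0.0271 s.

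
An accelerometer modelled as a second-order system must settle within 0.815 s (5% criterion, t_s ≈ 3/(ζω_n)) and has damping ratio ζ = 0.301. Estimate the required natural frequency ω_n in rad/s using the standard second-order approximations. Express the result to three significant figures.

Rearranging t_s ≈ 3/(ζω_n) gives ω_n = 3/(ζ·t_s) = 3/(0.301 × 0.815) = 12.2 rad/s.

ω_n ≈ 12.2 rad/s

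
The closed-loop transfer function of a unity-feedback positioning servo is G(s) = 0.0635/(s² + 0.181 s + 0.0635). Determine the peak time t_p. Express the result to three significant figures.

Comparing the denominator to s² + 2ζω_n s + ω_n²: ω_n = √0.0635 = 0.252 rad/s, and 2ζω_n = 0.181 so ζ = 0.181/(2·0.252) = 0.359.
ω_d = 0.252·√(1 − 0.359²) = 0.235 rad/s. Then t_p = π/ω_d = 13.4 s.

t_p ≈ 13.4 s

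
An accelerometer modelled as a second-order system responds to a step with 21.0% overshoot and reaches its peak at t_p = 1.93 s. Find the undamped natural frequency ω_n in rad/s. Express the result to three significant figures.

ω_n ≈ 1.82 rad/s

The overshoot fixes ζ = −ln(OS)/√(π²+ln²(OS)) = 0.445.
t_p = π/ω_d ⇒ ω_d = 1.63 rad/s; then ω_n = ω_d/√(1−ζ²) = 1.82 rad/s.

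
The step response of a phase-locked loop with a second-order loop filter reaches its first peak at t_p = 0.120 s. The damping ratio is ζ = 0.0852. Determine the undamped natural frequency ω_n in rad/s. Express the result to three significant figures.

ω_n ≈ 26.3 rad/s

Peak time t_p = π/ω_d, so ω_d = π/t_p = π/0.120 = 26.2 rad/s.
ω_n = ω_d/√(1−ζ²) = 26.2/√0.993 = 26.3 rad/s.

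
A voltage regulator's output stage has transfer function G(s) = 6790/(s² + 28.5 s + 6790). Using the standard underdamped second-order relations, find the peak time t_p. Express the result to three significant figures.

t_p ≈ 0.0387 s

ω_n = √6790 = 82.4 rad/s; ζ = 28.5/(2·82.4) = 0.173.
ω_d = ω_n√(1−ζ²) = 81.2 rad/s. Then t_p = π/ω_d = 0.0387 s.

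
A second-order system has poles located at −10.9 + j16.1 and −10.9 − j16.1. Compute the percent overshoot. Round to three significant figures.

%OS ≈ 11.9%

The poles are at −σ ± jω_d with σ = 10.9 and ω_d = 16.1, so ω_n = √(σ²+ω_d²) = 19.4 rad/s and ζ = σ/ω_n = 0.561.
%OS = 100 e^{−πζ/√(1−ζ²)} with ζ = 0.561 gives 11.9%.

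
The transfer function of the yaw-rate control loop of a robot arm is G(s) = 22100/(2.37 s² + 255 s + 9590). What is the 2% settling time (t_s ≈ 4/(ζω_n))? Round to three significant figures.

Dividing through by 2.37: denominator becomes s² + 107.6 s + 4046.
So ω_n = √4046 = 63.6 rad/s and ζ = 107.6/(2·63.6) = 0.846.
t_s ≈ 4/(ζω_n) = 0.0744 s.

t_s ≈ 0.0744 s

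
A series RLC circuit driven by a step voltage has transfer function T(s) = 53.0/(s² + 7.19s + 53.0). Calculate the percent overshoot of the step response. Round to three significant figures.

%OS ≈ 16.8%

Matching coefficients with s² + 2ζω_n s + ω_n² gives ω_n² = 53.0 ⇒ ω_n = 7.28 rad/s, and ζ = 7.19/(2ω_n) = 0.494.
%OS = 100·exp(−πζ/√(1−ζ²)) = 16.8%.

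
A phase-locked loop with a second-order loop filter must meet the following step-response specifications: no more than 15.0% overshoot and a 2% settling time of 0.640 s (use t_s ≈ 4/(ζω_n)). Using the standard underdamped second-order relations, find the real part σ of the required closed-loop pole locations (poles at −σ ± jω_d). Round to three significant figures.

The settling-time spec alone fixes σ = ζω_n = 4/t_s = 4/0.640 = 6.25.
(Overshoot then fixes ζ = 0.517 and hence ω_d = σ·√(1−ζ²)/ζ = 10.3 rad/s.)

σ ≈ 6.25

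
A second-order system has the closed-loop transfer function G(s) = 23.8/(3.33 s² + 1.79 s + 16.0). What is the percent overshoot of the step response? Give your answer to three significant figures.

%OS ≈ 67.8%

Dividing through by 3.33: denominator becomes s² + 0.5375 s + 4.805.
So ω_n = √4.805 = 2.19 rad/s and ζ = 0.5375/(2·2.19) = 0.123.
%OS = 100 e^{−πζ/√(1−ζ²)} with ζ = 0.123 gives 67.8%.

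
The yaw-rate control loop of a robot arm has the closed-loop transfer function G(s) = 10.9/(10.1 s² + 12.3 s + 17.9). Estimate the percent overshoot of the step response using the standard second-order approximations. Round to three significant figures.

Dividing through by 10.1: denominator becomes s² + 1.218 s + 1.772.
So ω_n = √1.772 = 1.33 rad/s and ζ = 1.218/(2·1.33) = 0.457.
%OS = 100 e^{−πζ/√(1−ζ²)} with ζ = 0.457 gives 19.9%.

%OS ≈ 19.9%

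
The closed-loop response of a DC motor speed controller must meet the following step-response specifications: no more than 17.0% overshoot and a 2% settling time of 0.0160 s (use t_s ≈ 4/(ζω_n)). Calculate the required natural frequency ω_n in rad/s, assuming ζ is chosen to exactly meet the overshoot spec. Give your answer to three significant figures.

ζ = −ln(OS)/√(π² + (ln OS)²). With OS = 0.170, ln OS = −1.772 and ζ = 1.772/3.607 = 0.491.
From t_s ≈ 4/(ζω_n): ω_n = 4/(ζ·t_s) = 4/(0.491·0.0160) = 509 rad/s.

ω_n ≈ 509 rad/s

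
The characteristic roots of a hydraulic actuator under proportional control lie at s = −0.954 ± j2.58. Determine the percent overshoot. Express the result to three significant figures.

%OS ≈ 31.3%

With σ = 0.954, ω_d = 2.58: ω_n = √(σ²+ω_d²) = 2.75 rad/s, ζ = σ/ω_n = 0.347.
%OS = 100 e^{−πζ/√(1−ζ²)} with ζ = 0.347 gives 31.3%.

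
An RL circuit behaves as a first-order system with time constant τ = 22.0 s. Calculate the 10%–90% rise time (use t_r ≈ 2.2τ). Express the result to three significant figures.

t_r ≈ 48.4 s

t_r ≈ 2.2τ = 48.4 s.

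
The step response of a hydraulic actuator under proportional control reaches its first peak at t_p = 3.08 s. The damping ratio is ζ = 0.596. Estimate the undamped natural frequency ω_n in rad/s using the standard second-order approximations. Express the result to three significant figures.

Peak time t_p = π/ω_d, so ω_d = π/t_p = π/3.08 = 1.02 rad/s.
ω_n = ω_d/√(1−ζ²) = 1.02/√0.645 = 1.27 rad/s.

ω_n ≈ 1.27 rad/s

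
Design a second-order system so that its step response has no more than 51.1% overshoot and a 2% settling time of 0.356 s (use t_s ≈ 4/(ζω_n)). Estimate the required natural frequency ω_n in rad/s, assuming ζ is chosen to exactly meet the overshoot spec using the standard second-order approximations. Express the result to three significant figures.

ω_n ≈ 53.8 rad/s

ζ = −ln(OS)/√(π² + (ln OS)²). With OS = 0.511, ln OS = −0.6714 and ζ = 0.6714/3.213 = 0.209.
From t_s ≈ 4/(ζω_n): ω_n = 4/(ζ·t_s) = 4/(0.209·0.356) = 53.8 rad/s.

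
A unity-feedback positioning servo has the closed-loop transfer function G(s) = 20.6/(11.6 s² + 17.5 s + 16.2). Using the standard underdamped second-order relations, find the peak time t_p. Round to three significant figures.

t_p ≈ 3.45 s

Dividing through by 11.6: denominator becomes s² + 1.509 s + 1.397.
So ω_n = √1.397 = 1.18 rad/s and ζ = 1.509/(2·1.18) = 0.638.
The damped frequency ω_d = ω_n√(1−ζ²) = 0.910 rad/s. t_p = π/ω_d = 3.45 s.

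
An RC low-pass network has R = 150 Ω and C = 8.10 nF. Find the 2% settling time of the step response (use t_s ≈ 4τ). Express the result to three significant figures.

τ = RC = 150 × 8.10 nF = 0.00000122 s.
t_s ≈ 4τ = 0.00000486 s.

t_s ≈ 0.00000486 s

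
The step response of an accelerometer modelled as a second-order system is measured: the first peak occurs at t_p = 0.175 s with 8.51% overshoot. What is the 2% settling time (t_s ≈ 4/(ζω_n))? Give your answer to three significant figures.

The overshoot fixes ζ = −ln(OS)/√(π²+ln²(OS)) = 0.617.
From t_p = π/ω_d, ω_d = π/0.175 = 18.0 rad/s, so ω_n = ω_d/√(1−ζ²) = 22.8 rad/s.
t_s ≈ 4/(ζω_n) = 4/(0.617·22.8) = 0.284 s.

t_s ≈ 0.284 s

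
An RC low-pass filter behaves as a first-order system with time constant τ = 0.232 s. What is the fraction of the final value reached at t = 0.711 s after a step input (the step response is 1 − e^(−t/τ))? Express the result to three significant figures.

y/y_∞ ≈ 0.953

y(t)/y_∞ = 1 − e^(−t/τ) = 1 − e^(−0.711/0.232) = 1 − e^(−3.06) = 0.953.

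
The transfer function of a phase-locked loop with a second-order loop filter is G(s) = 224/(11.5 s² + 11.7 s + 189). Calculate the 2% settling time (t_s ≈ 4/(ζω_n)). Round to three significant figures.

Dividing through by 11.5: denominator becomes s² + 1.017 s + 16.43.
So ω_n = √16.43 = 4.05 rad/s and ζ = 1.017/(2·4.05) = 0.125.
t_s ≈ 4/(ζω_n) = 7.86 s.

t_s ≈ 7.86 s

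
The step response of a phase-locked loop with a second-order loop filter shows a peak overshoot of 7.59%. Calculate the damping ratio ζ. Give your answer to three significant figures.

ζ = −ln(OS)/√(π² + (ln OS)²). With OS = 0.0759, ln OS = −2.578 and ζ = 2.578/4.064 = 0.634.

ζ ≈ 0.634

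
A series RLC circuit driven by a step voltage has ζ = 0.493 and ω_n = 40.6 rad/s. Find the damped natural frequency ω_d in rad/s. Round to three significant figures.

ω_d = ω_n√(1−ζ²) = 40.6·√0.757 = 35.3 rad/s.

ω_d ≈ 35.3 rad/s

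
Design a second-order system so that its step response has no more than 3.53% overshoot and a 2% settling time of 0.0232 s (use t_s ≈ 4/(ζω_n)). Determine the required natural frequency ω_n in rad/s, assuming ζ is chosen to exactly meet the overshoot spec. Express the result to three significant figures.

From %OS = 100·exp(−πζ/√(1−ζ²)), invert to get ζ = −ln(OS)/√(π² + ln²(OS)) with OS = 0.0353.
−ln 0.0353 = 3.344, so ζ = 3.344/√(π² + 11.18) = 0.729.
From t_s ≈ 4/(ζω_n): ω_n = 4/(ζ·t_s) = 4/(0.729·0.0232) = 237 rad/s.

ω_n ≈ 237 rad/s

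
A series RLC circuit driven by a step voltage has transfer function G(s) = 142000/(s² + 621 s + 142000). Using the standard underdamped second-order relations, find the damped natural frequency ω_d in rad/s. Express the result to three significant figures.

ω_n = √142000 = 377 rad/s; ζ = 621/(2·377) = 0.824.
ω_d = ω_n√(1−ζ²) = 214 rad/s.

ω_d ≈ 214 rad/s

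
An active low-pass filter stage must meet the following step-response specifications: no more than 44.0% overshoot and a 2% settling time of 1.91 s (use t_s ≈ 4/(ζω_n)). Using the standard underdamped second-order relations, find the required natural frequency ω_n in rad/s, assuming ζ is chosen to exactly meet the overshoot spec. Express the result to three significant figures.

From %OS = 100·exp(−πζ/√(1−ζ²)), invert to get ζ = −ln(OS)/√(π² + ln²(OS)) with OS = 0.440.
−ln 0.440 = 0.8210, so ζ = 0.8210/√(π² + 0.6740) = 0.253.
Then ω_n = 4/(ζ t_s) = 4/(0.253 × 1.91) = 8.28 rad/s.

ω_n ≈ 8.28 rad/s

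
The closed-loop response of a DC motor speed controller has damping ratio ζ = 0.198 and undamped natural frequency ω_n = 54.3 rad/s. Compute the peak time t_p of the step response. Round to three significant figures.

t_p ≈ 0.0590 s

The damped frequency is ω_d = ω_n√(1−ζ²) = 54.3·√(1−0.0392) = 53.2 rad/s.
Peak time t_p = π/ω_d = π/53.2 = 0.0590 s.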